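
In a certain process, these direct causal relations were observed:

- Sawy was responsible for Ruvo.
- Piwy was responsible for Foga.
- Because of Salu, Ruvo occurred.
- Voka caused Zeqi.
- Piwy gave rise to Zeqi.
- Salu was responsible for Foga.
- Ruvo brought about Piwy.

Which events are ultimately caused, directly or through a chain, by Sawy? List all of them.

Foga, Piwy, Ruvo, Zeqi

Direct effects: Ruvo.
2 steps out: Piwy.
3 steps out: Foga, Zeqi.
Not reachable from it: Voka, Salu.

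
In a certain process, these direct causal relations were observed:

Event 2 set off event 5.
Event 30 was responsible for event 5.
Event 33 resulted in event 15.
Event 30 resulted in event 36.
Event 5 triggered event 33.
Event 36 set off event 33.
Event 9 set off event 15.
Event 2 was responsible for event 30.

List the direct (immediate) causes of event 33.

Upstream contributors include event 2, event 30, but only event 36, event 5 feed directly into event 33.

event 36, event 5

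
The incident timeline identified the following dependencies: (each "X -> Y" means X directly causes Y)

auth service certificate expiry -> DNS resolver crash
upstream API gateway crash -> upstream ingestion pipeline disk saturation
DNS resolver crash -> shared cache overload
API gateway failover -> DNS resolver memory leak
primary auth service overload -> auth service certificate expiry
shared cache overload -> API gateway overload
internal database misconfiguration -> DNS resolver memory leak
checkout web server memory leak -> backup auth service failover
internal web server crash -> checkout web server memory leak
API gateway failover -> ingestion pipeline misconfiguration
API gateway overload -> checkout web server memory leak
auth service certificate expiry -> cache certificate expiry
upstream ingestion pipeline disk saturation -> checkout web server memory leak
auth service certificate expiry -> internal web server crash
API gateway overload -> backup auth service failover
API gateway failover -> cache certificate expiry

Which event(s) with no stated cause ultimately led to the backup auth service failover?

Tracing upstream from the backup auth service failover: the backup auth service failover ← the checkout web server memory leak ← the internal web server crash ← the auth service certificate expiry ← the primary auth service overload.
A separate upstream branch: the backup auth service failover ← the checkout web server memory leak ← the upstream ingestion pipeline disk saturation ← the upstream API gateway crash.
Each of those chain origins has no stated cause.

the primary auth service overload, the upstream API gateway crash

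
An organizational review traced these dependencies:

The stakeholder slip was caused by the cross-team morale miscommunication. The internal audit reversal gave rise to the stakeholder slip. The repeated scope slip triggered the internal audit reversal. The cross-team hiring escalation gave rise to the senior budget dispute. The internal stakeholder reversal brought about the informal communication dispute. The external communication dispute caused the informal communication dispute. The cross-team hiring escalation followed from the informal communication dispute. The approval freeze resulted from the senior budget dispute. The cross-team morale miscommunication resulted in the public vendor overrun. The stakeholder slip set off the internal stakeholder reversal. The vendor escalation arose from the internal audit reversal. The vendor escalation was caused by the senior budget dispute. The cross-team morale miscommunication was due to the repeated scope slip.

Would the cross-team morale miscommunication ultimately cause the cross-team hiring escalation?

Yes

There is a causal chain: the cross-team morale miscommunication → the stakeholder slip → the internal stakeholder reversal → the informal communication dispute → the cross-team hiring escalation.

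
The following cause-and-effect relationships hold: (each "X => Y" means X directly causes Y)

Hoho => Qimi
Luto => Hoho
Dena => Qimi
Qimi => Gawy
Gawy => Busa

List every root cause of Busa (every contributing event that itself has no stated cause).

Dena, Luto

Tracing upstream from Busa: Busa ← Gawy ← Qimi ← Hoho ← Luto.
A separate upstream branch: Busa ← Gawy ← Qimi ← Dena.
Each of those chain origins has no stated cause.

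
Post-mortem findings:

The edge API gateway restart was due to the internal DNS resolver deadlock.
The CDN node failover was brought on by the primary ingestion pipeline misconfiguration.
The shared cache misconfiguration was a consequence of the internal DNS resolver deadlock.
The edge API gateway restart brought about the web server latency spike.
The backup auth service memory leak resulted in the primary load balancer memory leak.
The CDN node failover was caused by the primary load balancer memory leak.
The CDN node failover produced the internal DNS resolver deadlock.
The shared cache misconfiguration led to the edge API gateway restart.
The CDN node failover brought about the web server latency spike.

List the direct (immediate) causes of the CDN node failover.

Upstream contributors include the backup auth service memory leak, but only the primary ingestion pipeline misconfiguration, the primary load balancer memory leak feed directly into the CDN node failover.

the primary ingestion pipeline misconfiguration, the primary load balancer memory leak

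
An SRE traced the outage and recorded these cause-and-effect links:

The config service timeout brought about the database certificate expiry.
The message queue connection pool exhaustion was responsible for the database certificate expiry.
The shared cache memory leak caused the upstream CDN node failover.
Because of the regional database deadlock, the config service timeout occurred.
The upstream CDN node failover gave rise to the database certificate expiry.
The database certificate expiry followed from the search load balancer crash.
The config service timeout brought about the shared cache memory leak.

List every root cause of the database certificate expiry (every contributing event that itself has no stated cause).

Tracing upstream from the database certificate expiry: the database certificate expiry ← the message queue connection pool exhaustion.
A separate upstream branch: the database certificate expiry ← the config service timeout ← the regional database deadlock.
A separate upstream branch: the database certificate expiry ← the search load balancer crash.
Each of those chain origins has no stated cause.

the message queue connection pool exhaustion, the regional database deadlock, the search load balancer crash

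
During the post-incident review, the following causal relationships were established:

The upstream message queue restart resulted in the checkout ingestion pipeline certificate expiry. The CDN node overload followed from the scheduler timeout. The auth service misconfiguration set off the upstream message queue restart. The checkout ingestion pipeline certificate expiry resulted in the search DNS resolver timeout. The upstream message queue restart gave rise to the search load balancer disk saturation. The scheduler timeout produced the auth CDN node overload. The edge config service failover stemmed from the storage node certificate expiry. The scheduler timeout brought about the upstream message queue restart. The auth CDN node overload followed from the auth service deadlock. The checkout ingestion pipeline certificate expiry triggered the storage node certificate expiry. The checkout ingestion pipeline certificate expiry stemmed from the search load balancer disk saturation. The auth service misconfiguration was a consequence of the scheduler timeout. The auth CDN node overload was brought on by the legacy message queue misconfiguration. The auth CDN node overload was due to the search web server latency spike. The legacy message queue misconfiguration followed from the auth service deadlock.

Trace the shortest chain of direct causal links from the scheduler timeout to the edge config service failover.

the scheduler timeout → the upstream message queue restart
the upstream message queue restart → the checkout ingestion pipeline certificate expiry
the checkout ingestion pipeline certificate expiry → the storage node certificate expiry
the storage node certificate expiry → the edge config service failover
Length: 4 steps.

the scheduler timeout → the upstream message queue restart → the checkout ingestion pipeline certificate expiry → the storage node certificate expiry → the edge config service failover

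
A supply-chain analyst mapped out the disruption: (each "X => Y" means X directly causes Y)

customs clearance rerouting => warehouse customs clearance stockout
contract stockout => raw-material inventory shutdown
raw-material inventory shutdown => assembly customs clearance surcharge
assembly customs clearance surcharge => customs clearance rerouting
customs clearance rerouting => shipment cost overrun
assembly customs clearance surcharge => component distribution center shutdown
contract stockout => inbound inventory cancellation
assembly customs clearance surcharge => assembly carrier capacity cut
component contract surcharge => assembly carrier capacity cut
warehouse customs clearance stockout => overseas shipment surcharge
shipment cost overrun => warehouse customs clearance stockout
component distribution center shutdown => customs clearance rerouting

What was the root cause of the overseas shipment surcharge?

Tracing upstream from the overseas shipment surcharge: the overseas shipment surcharge ← the warehouse customs clearance stockout ← the customs clearance rerouting ← the assembly customs clearance surcharge ← the raw-material inventory shutdown ← the contract stockout.
The contract stockout has no stated cause, so it is the root.

the contract stockout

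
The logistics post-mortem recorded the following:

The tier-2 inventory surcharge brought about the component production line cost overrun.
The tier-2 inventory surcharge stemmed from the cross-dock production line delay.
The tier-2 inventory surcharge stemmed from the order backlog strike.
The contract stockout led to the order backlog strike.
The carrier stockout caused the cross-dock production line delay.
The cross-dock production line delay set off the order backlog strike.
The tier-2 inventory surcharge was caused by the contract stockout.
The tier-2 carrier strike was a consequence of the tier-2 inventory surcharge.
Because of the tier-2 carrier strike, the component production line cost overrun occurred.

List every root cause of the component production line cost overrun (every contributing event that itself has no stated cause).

Tracing upstream from the component production line cost overrun: the component production line cost overrun ← the tier-2 inventory surcharge ← the cross-dock production line delay ← the carrier stockout.
A separate upstream branch: the component production line cost overrun ← the tier-2 inventory surcharge ← the contract stockout.
Each of those chain origins has no stated cause.

the carrier stockout, the contract stockout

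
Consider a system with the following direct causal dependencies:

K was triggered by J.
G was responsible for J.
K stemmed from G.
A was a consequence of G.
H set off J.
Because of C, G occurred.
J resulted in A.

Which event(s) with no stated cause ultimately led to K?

Tracing upstream from K: K ← J ← H.
A separate upstream branch: K ← G ← C.
Each of those chain origins has no stated cause.

C, H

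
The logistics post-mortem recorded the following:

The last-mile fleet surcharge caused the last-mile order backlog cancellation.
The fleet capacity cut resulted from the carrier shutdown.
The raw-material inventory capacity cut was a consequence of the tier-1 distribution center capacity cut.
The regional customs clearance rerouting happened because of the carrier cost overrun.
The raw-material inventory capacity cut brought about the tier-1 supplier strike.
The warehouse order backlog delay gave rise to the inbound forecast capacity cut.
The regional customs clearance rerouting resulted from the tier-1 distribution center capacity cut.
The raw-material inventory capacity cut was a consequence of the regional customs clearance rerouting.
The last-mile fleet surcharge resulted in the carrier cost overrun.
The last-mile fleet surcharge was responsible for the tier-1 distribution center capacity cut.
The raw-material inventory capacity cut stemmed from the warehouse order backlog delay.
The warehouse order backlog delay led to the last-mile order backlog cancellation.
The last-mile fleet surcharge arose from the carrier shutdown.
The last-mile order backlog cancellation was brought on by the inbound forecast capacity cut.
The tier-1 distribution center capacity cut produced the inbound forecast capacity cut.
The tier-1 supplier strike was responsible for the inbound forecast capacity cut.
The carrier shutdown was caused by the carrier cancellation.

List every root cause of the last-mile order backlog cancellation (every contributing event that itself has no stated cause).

the carrier cancellation, the warehouse order backlog delay

Tracing upstream from the last-mile order backlog cancellation: the last-mile order backlog cancellation ← the last-mile fleet surcharge ← the carrier shutdown ← the carrier cancellation.
A separate upstream branch: the last-mile order backlog cancellation ← the warehouse order backlog delay.
Each of those chain origins has no stated cause.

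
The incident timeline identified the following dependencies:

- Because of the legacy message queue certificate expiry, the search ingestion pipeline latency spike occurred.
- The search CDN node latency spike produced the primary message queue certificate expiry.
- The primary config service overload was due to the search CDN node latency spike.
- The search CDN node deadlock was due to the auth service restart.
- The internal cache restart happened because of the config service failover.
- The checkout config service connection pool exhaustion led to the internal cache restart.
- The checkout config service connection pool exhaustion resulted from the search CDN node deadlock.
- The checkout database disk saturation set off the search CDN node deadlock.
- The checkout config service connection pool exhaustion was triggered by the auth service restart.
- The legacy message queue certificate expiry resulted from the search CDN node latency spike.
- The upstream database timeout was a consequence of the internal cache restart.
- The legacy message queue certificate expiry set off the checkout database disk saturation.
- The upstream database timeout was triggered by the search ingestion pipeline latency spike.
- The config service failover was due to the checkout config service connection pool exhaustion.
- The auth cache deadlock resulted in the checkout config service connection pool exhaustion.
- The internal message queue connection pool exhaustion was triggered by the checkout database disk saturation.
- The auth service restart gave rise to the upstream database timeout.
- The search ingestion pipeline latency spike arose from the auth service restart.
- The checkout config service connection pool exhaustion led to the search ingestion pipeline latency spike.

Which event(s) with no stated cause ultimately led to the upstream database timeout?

the auth cache deadlock, the auth service restart, the search CDN node latency spike

Tracing upstream from the upstream database timeout: the upstream database timeout ← the search ingestion pipeline latency spike ← the legacy message queue certificate expiry ← the search CDN node latency spike.
A separate upstream branch: the upstream database timeout ← the auth service restart.
A separate upstream branch: the upstream database timeout ← the search ingestion pipeline latency spike ← the checkout config service connection pool exhaustion ← the auth cache deadlock.
Each of those chain origins has no stated cause.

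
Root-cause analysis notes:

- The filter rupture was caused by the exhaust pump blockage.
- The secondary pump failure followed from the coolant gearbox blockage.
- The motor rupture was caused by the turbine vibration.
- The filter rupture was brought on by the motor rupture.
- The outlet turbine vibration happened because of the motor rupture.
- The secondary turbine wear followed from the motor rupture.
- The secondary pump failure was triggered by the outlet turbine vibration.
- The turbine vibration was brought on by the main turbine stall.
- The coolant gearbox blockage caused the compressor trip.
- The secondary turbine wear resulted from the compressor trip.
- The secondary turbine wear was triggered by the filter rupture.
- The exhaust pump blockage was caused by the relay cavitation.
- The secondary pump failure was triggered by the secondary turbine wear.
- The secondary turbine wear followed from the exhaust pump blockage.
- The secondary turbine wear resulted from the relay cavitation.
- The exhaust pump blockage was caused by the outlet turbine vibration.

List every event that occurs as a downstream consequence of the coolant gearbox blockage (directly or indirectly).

Direct effects: the compressor trip, the secondary pump failure.
2 steps out: the secondary turbine wear.
Not reachable from it: the main turbine stall, the turbine vibration, the motor rupture, the outlet turbine vibration, the relay cavitation, the exhaust pump blockage, the filter rupture.

the compressor trip, the secondary pump failure, the secondary turbine wear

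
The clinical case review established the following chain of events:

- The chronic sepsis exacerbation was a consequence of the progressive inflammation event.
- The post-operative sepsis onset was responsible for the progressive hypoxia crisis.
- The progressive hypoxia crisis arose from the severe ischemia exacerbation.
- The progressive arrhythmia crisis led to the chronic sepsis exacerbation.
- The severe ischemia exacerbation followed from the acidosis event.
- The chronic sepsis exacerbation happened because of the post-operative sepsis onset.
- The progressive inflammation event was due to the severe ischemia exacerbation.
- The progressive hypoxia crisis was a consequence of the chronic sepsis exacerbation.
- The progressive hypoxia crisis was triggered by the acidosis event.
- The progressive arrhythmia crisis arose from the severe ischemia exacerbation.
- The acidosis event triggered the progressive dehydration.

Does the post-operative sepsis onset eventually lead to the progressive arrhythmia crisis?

The post-operative sepsis onset leads to the chronic sepsis exacerbation, the progressive hypoxia crisis; the progressive arrhythmia crisis is not among them.

No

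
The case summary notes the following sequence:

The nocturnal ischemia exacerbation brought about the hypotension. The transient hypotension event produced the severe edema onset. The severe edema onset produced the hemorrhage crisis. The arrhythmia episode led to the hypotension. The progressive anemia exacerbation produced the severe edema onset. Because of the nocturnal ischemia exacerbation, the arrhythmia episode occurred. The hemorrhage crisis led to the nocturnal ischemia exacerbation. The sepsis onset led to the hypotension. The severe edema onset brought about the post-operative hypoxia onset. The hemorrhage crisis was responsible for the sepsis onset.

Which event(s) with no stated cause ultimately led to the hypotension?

the progressive anemia exacerbation, the transient hypotension event

Tracing upstream from the hypotension: the hypotension ← the nocturnal ischemia exacerbation ← the hemorrhage crisis ← the severe edema onset ← the transient hypotension event.
A separate upstream branch: the hypotension ← the nocturnal ischemia exacerbation ← the hemorrhage crisis ← the severe edema onset ← the progressive anemia exacerbation.
Each of those chain origins has no stated cause.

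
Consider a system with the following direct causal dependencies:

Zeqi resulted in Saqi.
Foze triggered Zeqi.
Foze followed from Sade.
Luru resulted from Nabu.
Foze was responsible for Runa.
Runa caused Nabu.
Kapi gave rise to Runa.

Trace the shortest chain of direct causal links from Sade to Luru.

Sade → Foze → Runa → Nabu → Luru

Sade → Foze
Foze → Runa
Runa → Nabu
Nabu → Luru
Length: 4 steps.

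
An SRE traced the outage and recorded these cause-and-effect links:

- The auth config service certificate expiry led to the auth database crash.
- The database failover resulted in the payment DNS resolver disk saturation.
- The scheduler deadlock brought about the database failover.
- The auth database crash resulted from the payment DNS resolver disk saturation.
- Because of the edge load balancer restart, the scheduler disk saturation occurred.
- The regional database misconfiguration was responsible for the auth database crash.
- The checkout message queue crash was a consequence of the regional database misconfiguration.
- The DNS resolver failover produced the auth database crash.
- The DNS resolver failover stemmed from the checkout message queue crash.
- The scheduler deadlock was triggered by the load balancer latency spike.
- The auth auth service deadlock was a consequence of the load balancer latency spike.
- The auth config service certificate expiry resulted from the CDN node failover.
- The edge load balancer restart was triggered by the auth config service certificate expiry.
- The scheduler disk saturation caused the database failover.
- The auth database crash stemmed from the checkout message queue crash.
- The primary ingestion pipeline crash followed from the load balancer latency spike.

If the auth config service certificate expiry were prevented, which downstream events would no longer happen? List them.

Downstream of the auth config service certificate expiry: the edge load balancer restart, the scheduler disk saturation, the database failover, the payment DNS resolver disk saturation, the auth database crash.
Of those, still caused via another path: the database failover, the payment DNS resolver disk saturation, the auth database crash.
The remainder have no surviving cause.

the edge load balancer restart, the scheduler disk saturation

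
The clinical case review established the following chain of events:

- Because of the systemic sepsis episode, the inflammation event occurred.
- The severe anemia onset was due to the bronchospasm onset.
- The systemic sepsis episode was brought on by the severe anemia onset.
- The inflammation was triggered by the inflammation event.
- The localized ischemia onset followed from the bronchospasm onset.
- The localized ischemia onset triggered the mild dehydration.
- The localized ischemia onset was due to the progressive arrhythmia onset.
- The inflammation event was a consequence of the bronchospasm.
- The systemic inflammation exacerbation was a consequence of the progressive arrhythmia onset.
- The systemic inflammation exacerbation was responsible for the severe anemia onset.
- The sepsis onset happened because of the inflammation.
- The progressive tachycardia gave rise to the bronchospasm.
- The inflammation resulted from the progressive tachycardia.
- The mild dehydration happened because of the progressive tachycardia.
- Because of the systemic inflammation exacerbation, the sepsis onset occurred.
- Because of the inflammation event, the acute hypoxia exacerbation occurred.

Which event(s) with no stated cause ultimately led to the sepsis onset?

Tracing upstream from the sepsis onset: the sepsis onset ← the inflammation ← the inflammation event ← the systemic sepsis episode ← the severe anemia onset ← the bronchospasm onset.
A separate upstream branch: the sepsis onset ← the systemic inflammation exacerbation ← the progressive arrhythmia onset.
A separate upstream branch: the sepsis onset ← the inflammation ← the progressive tachycardia.
Each of those chain origins has no stated cause.

the bronchospasm onset, the progressive arrhythmia onset, the progressive tachycardia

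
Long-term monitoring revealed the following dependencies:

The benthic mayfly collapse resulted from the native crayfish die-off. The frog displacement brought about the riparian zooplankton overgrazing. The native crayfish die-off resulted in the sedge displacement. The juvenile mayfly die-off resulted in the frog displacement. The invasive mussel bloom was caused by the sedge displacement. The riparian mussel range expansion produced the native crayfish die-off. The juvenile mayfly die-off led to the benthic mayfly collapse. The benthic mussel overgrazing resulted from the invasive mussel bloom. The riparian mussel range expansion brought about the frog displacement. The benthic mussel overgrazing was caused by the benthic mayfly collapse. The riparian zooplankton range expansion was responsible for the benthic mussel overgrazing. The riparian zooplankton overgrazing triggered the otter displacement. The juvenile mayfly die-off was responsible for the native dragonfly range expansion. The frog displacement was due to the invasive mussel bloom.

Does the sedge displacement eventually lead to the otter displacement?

Yes

There is a causal chain: the sedge displacement → the invasive mussel bloom → the frog displacement → the riparian zooplankton overgrazing → the otter displacement.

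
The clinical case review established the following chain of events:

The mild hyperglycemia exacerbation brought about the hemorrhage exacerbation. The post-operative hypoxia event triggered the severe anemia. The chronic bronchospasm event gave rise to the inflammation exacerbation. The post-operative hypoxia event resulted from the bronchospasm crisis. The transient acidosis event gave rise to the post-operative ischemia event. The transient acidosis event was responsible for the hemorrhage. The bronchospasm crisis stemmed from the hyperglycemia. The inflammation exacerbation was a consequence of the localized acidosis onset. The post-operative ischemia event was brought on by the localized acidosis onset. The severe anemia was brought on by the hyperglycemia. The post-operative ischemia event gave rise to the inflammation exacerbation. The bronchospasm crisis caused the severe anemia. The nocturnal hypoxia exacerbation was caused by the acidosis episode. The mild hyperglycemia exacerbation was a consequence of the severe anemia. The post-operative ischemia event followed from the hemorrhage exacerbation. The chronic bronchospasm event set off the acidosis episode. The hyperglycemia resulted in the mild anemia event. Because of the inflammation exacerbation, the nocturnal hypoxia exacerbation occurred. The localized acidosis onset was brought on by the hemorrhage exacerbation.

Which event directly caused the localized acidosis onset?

the hemorrhage exacerbation

Upstream contributors include the hyperglycemia, the bronchospasm crisis, the post-operative hypoxia event, the severe anemia, the mild hyperglycemia exacerbation, but only the hemorrhage exacerbation feeds directly into the localized acidosis onset.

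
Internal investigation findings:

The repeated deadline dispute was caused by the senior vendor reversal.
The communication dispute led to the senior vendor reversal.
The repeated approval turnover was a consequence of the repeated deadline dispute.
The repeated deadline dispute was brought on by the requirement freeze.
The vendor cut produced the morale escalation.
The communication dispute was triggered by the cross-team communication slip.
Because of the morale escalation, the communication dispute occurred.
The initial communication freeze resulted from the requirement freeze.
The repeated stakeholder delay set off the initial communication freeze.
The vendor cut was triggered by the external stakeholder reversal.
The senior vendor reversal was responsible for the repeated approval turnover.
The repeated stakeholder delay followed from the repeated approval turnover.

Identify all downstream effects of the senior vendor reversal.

Direct effects: the repeated deadline dispute, the repeated approval turnover.
2 steps out: the repeated stakeholder delay.
3 steps out: the initial communication freeze.
Not reachable from it: the external stakeholder reversal, the cross-team communication slip, the vendor cut, the requirement freeze, the morale escalation, the communication dispute.

the initial communication freeze, the repeated approval turnover, the repeated deadline dispute, the repeated stakeholder delay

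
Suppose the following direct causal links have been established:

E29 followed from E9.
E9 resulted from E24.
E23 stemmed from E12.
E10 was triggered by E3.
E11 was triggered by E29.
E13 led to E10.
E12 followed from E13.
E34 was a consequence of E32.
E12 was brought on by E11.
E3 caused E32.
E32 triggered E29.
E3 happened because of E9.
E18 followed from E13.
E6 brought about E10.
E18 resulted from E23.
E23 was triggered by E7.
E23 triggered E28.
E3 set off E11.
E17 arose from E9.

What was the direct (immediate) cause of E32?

Upstream contributors include E24, E9, but only E3 feeds directly into E32.

E3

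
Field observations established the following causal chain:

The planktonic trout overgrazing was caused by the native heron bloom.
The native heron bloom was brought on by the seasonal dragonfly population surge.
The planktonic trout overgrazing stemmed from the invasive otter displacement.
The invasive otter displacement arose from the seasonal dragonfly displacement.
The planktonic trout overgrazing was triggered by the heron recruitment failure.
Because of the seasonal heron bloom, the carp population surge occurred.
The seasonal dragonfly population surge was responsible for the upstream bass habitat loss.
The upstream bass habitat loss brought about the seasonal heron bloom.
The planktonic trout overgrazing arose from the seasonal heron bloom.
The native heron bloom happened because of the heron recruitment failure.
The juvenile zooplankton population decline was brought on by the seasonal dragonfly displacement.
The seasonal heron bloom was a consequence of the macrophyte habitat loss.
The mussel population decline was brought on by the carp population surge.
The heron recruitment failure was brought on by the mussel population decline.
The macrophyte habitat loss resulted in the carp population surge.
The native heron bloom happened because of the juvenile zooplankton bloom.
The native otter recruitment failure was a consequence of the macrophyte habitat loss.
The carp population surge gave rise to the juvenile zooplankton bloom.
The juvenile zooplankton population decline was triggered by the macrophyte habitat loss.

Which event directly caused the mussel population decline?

Upstream contributors include the seasonal dragonfly population surge, the macrophyte habitat loss, the upstream bass habitat loss, the seasonal heron bloom, but only the carp population surge feeds directly into the mussel population decline.

the carp population surge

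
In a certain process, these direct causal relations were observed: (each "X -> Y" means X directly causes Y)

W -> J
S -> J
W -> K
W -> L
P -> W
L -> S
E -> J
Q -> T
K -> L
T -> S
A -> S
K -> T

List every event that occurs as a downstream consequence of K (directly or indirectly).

J, L, S, T

Direct effects: L, T.
2 steps out: S.
3 steps out: J.
Not reachable from it: P, E, A, W, Q.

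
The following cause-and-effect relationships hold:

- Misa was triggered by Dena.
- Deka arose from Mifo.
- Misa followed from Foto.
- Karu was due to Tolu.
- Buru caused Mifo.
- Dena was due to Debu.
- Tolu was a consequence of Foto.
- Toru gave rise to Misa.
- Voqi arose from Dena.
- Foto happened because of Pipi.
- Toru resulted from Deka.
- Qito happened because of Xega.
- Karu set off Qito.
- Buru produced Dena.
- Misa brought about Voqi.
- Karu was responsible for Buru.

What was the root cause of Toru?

Pipi

Tracing upstream from Toru: Toru ← Deka ← Mifo ← Buru ← Karu ← Tolu ← Foto ← Pipi.
Pipi has no stated cause, so it is the root.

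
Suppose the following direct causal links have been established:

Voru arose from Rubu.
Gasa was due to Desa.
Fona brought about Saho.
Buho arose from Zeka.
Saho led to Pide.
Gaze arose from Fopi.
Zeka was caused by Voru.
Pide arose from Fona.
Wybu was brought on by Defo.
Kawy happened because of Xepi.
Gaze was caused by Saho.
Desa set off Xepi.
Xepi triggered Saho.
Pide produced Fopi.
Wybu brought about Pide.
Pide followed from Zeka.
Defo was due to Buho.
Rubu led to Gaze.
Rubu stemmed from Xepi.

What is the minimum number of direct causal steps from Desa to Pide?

Shortest chain: Desa → Xepi → Saho → Pide.

3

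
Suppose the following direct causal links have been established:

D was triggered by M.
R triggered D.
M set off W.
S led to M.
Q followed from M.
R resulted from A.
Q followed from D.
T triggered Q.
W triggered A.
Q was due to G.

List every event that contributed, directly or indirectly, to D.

A, M, R, S, W

Immediate causes of D: M, R.
Further upstream: S, W, A.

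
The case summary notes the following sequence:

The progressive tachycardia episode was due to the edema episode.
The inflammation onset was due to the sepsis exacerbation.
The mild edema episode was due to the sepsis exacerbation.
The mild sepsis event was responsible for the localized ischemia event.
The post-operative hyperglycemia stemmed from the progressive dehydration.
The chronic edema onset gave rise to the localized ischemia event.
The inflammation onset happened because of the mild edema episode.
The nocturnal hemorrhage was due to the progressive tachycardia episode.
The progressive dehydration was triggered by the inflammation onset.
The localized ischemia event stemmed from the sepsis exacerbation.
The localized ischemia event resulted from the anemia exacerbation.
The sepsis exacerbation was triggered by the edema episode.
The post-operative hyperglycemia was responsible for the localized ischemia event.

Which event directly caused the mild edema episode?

the sepsis exacerbation

Upstream contributors include the edema episode, but only the sepsis exacerbation feeds directly into the mild edema episode.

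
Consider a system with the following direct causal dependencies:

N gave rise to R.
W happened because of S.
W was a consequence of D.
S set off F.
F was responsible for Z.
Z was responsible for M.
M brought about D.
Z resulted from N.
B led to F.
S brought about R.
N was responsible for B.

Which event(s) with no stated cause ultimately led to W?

N, S

Tracing upstream from W: W ← S.
A separate upstream branch: W ← D ← M ← Z ← N.
Each of those chain origins has no stated cause.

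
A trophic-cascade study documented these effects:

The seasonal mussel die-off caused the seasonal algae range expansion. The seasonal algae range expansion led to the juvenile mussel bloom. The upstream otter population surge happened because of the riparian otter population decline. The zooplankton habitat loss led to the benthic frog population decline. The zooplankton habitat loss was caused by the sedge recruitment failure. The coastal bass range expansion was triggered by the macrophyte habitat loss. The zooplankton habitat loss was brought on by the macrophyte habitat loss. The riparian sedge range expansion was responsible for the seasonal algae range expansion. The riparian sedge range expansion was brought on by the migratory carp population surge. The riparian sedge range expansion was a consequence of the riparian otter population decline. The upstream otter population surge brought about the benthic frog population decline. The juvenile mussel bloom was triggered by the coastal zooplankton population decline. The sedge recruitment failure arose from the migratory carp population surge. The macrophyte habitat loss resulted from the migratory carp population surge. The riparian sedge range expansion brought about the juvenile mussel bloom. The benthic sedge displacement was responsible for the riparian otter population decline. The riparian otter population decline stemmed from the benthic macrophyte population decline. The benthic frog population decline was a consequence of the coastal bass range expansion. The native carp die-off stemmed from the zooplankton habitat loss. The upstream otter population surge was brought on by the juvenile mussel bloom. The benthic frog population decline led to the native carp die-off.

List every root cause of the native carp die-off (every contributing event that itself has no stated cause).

Tracing upstream from the native carp die-off: the native carp die-off ← the benthic frog population decline ← the upstream otter population surge ← the riparian otter population decline ← the benthic sedge displacement.
A separate upstream branch: the native carp die-off ← the benthic frog population decline ← the upstream otter population surge ← the riparian otter population decline ← the benthic macrophyte population decline.
A separate upstream branch: the native carp die-off ← the zooplankton habitat loss ← the sedge recruitment failure ← the migratory carp population surge.
A separate upstream branch: the native carp die-off ← the benthic frog population decline ← the upstream otter population surge ← the juvenile mussel bloom ← the seasonal algae range expansion ← the seasonal mussel die-off.
A separate upstream branch: the native carp die-off ← the benthic frog population decline ← the upstream otter population surge ← the juvenile mussel bloom ← the coastal zooplankton population decline.
Each of those chain origins has no stated cause.

the benthic macrophyte population decline, the benthic sedge displacement, the coastal zooplankton population decline, the migratory carp population surge, the seasonal mussel die-off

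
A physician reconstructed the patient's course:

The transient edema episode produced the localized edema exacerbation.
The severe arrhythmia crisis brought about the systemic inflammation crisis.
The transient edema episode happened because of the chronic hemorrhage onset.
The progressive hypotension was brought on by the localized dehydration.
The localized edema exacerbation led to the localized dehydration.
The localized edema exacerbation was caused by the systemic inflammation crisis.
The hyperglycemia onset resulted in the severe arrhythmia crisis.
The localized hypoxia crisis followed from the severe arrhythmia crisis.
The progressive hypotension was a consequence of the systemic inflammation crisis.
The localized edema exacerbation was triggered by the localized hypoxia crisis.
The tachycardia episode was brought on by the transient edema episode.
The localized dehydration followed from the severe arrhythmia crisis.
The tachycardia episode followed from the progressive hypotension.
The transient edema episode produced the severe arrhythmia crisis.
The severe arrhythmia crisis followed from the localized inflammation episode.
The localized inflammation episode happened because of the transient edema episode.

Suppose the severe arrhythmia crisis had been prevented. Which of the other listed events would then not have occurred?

the localized hypoxia crisis, the systemic inflammation crisis

Downstream of the severe arrhythmia crisis: the systemic inflammation crisis, the localized hypoxia crisis, the localized edema exacerbation, the localized dehydration, the progressive hypotension, the tachycardia episode.
Of those, still caused via another path: the localized edema exacerbation, the localized dehydration, the progressive hypotension, the tachycardia episode.
The remainder have no surviving cause.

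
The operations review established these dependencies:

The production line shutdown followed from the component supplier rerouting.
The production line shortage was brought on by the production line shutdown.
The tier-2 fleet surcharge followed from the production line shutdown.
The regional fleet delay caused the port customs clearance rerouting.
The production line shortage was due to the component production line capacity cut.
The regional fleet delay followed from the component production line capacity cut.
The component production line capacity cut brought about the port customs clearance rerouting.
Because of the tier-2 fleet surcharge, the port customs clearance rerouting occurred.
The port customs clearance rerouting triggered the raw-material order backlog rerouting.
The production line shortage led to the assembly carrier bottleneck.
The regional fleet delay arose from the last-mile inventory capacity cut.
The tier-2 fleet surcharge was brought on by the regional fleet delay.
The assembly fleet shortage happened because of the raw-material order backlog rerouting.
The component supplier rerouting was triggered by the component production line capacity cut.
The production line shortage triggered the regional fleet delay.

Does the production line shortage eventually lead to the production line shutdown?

The production line shortage leads to the assembly carrier bottleneck, the regional fleet delay, the tier-2 fleet surcharge, the port customs clearance rerouting, the raw-material order backlog rerouting, the assembly fleet shortage; the production line shutdown is not among them.

No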